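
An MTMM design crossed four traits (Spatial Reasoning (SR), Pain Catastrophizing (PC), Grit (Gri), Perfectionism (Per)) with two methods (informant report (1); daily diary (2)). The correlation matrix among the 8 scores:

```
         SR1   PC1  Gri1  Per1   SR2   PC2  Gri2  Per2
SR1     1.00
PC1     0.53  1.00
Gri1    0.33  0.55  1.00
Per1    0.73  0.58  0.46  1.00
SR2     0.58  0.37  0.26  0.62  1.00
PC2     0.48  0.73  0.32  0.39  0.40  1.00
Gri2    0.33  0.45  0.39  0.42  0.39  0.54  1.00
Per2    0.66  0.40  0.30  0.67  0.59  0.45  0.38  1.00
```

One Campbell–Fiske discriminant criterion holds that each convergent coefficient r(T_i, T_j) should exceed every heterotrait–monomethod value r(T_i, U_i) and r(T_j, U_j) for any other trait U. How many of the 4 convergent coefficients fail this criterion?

3

Each convergent coefficient versus the relevant comparison correlations:
SR (methods 1·2): 0.58 vs {0.53, 0.40, 0.33, 0.39, 0.73, 0.59} → fail.
PC (methods 1·2): 0.73 vs {0.53, 0.40, 0.55, 0.54, 0.58, 0.45} → pass.
Gri (methods 1·2): 0.39 vs {0.33, 0.39, 0.55, 0.54, 0.46, 0.38} → fail.
Per (methods 1·2): 0.67 vs {0.73, 0.59, 0.58, 0.45, 0.46, 0.38} → fail.
3 of 4 fail.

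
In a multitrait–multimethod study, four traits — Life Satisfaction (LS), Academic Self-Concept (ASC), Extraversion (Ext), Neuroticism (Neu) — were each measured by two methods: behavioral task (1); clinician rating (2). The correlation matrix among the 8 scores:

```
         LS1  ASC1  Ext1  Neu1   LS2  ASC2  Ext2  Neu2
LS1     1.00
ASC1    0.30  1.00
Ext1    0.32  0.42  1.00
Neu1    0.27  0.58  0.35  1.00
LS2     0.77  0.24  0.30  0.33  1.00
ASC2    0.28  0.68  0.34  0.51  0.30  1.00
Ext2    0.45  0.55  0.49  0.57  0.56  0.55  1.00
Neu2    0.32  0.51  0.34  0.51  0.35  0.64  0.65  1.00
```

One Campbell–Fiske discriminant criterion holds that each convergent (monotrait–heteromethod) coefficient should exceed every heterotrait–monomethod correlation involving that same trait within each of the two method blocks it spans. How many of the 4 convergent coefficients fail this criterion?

Each convergent coefficient versus the relevant comparison correlations:
LS (methods 1·2): 0.77 vs {0.30, 0.30, 0.32, 0.56, 0.27, 0.35} → pass.
ASC (methods 1·2): 0.68 vs {0.30, 0.30, 0.42, 0.55, 0.58, 0.64} → pass.
Ext (methods 1·2): 0.49 vs {0.32, 0.56, 0.42, 0.55, 0.35, 0.65} → fail.
Neu (methods 1·2): 0.51 vs {0.27, 0.35, 0.58, 0.64, 0.35, 0.65} → fail.
2 of 4 fail.

2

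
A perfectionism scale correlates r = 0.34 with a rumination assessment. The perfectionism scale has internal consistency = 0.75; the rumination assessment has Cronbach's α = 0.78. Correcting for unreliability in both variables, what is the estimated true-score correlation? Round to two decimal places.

r_true = r_obs / √(r_xx · r_yy) = 0.34 / √(0.75 × 0.78) = 0.34 / √0.5850 = 0.34 / 0.7649 ≈ 0.44.

0.44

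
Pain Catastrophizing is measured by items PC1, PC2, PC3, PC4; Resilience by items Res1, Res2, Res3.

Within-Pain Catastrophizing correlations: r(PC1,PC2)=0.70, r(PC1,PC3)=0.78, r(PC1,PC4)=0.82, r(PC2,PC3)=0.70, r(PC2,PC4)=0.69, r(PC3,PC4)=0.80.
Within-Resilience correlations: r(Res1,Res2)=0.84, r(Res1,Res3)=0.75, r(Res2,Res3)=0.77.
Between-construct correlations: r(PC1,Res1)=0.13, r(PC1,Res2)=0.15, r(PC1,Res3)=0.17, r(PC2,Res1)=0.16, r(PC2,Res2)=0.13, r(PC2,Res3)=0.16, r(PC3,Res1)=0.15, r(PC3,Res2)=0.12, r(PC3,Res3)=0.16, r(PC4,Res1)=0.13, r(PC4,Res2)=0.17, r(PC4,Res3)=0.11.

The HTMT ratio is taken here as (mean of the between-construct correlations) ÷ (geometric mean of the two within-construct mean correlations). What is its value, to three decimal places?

Mean heterotrait r = 1.74/12 = 0.1450.
Mean within-PC = 4.49/6 = 0.7483; mean within-Res = 2.36/3 = 0.7867.
Geometric mean = √(0.7483 × 0.7867) = 0.7673.
HTMT = 0.1450 / 0.7673 = 0.189.

0.189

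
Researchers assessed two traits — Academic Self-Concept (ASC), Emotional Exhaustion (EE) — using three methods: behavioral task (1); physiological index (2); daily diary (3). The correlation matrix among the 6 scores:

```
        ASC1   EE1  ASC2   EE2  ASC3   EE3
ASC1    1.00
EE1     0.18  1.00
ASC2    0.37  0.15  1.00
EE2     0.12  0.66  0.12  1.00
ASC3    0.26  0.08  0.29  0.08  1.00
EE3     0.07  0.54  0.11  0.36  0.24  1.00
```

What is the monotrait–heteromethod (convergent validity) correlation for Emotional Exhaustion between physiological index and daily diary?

Same trait (EE), different methods: r(EE2, EE3) = 0.36.

0.36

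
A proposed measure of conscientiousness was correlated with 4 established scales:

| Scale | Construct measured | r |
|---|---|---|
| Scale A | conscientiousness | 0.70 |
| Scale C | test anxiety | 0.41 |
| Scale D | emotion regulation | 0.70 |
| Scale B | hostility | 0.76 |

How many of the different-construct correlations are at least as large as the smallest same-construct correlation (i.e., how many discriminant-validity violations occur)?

2

Convergent (same construct = conscientiousness): Scale A.
Smallest convergent = 0.70. Discriminant values: 0.41, 0.70, 0.76; count ≥ 0.70 → 2.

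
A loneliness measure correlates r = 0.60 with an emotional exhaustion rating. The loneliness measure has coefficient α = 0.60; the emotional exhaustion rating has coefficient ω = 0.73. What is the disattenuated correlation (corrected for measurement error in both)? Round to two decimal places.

0.91

r_true = r_obs / √(r_xx · r_yy) = 0.60 / √(0.60 × 0.73) = 0.60 / √0.4380 = 0.60 / 0.6618 ≈ 0.91.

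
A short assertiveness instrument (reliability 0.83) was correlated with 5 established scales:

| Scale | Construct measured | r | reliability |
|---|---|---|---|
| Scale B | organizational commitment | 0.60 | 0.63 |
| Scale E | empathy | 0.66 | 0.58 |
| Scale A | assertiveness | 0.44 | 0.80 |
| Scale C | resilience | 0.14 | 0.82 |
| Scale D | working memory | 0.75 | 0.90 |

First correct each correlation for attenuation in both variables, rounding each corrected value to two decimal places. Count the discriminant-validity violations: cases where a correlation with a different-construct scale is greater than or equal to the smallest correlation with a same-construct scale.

3

Disattenuated r (r / √(r_scale · r_new)):
  Scale B (disc): 0.60 / √(0.63·0.83) = 0.83
  Scale E (disc): 0.66 / √(0.58·0.83) = 0.95
  Scale A (conv): 0.44 / √(0.80·0.83) = 0.54
  Scale C (disc): 0.14 / √(0.82·0.83) = 0.17
  Scale D (disc): 0.75 / √(0.90·0.83) = 0.87
Smallest convergent = 0.54. Discriminant values: 0.83, 0.95, 0.17, 0.87; count ≥ 0.54 → 3.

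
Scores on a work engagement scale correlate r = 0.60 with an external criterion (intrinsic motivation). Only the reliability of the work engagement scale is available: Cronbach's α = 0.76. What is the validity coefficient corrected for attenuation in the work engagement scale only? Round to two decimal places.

Single correction: r_c = r_obs / √r_xx = 0.60 / √0.76 = 0.60 / 0.8718 ≈ 0.69.

0.69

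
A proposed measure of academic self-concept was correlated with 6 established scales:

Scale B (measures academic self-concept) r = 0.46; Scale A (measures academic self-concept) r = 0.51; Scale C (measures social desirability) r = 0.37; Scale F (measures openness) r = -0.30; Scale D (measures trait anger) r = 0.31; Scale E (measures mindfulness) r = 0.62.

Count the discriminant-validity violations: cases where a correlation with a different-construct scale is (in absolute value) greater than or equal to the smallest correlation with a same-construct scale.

1

Convergent (same construct = academic self-concept): Scale B, Scale A.
Smallest convergent = 0.46. Discriminant |r|: 0.37, 0.30, 0.31, 0.62; count ≥ 0.46 → 1.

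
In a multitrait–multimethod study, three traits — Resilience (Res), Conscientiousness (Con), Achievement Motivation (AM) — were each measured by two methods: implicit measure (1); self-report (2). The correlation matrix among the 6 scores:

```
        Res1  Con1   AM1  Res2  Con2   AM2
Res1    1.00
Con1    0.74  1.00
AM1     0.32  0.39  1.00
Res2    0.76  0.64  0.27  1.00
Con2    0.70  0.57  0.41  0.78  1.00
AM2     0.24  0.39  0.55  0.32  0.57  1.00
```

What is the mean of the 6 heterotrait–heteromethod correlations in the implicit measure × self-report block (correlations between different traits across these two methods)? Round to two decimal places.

0.44

HTHM values (method 1 × method 2): 0.70, 0.24, 0.64, 0.39, 0.27, 0.41; mean = 2.65/6 = 0.44.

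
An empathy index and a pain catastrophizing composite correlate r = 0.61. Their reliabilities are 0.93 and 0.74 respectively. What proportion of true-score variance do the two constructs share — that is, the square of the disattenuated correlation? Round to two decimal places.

Disattenuated r = 0.61 / √(0.93 × 0.74) = 0.61 / 0.8296 = 0.7353.
Shared true-score variance = 0.7353² = 0.5407 ≈ 0.54.

0.54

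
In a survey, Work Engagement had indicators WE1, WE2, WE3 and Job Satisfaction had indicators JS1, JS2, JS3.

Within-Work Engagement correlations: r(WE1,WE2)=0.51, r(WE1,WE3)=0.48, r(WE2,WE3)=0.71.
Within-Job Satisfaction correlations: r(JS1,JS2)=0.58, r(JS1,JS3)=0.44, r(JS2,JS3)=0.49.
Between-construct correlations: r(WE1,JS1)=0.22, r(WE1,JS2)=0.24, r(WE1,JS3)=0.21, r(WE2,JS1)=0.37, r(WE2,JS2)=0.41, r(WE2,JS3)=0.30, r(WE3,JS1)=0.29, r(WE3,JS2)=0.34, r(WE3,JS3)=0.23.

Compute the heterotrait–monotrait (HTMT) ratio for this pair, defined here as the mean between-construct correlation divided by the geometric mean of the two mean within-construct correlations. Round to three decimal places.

0.543

Mean between = 2.61/9 = 0.2900.
Mean within-WE = 1.70/3 = 0.5667; mean within-JS = 1.51/3 = 0.5033.
Geometric mean = √(0.5667 × 0.5033) = 0.5341.
HTMT = 0.2900 / 0.5341 = 0.543.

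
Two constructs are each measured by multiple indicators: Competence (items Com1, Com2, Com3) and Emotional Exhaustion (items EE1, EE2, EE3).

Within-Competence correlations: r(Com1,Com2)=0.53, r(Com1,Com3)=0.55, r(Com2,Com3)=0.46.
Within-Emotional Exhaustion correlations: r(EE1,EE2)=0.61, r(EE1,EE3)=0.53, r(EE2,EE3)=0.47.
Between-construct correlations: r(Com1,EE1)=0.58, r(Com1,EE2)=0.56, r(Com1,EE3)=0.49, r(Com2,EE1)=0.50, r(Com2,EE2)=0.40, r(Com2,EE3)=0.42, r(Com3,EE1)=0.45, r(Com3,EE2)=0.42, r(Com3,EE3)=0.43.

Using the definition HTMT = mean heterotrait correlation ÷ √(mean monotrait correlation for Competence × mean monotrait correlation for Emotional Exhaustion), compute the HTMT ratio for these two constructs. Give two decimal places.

Mean between = 4.25/9 = 0.4722.
Mean within-Com = 1.54/3 = 0.5133; mean within-EE = 1.61/3 = 0.5367.
Geometric mean = √(0.5133 × 0.5367) = 0.5249.
HTMT = 0.4722 / 0.5249 = 0.90.

0.90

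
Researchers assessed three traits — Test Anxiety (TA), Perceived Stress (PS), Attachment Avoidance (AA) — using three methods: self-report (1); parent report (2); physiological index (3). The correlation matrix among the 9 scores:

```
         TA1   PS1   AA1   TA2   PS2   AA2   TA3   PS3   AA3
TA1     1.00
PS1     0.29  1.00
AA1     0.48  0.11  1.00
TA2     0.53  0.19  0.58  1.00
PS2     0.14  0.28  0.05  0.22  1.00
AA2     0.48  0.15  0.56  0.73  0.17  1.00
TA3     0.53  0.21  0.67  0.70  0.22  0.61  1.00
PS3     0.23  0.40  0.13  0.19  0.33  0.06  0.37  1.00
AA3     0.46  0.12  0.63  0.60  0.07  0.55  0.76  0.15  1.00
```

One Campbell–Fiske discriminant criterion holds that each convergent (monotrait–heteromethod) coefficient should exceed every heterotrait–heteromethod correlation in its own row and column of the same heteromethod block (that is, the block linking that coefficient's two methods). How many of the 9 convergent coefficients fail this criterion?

5

Checking each validity diagonal entry against its comparison values:
TA (methods 1·2): 0.53 vs {0.14, 0.19, 0.48, 0.58} → fail.
TA (methods 1·3): 0.53 vs {0.23, 0.21, 0.46, 0.67} → fail.
TA (methods 2·3): 0.70 vs {0.19, 0.22, 0.60, 0.61} → pass.
PS (methods 1·2): 0.28 vs {0.19, 0.14, 0.15, 0.05} → pass.
PS (methods 1·3): 0.40 vs {0.21, 0.23, 0.12, 0.13} → pass.
PS (methods 2·3): 0.33 vs {0.22, 0.19, 0.07, 0.06} → pass.
AA (methods 1·2): 0.56 vs {0.58, 0.48, 0.05, 0.15} → fail.
AA (methods 1·3): 0.63 vs {0.67, 0.46, 0.13, 0.12} → fail.
AA (methods 2·3): 0.55 vs {0.61, 0.60, 0.06, 0.07} → fail.
5 of 9 fail.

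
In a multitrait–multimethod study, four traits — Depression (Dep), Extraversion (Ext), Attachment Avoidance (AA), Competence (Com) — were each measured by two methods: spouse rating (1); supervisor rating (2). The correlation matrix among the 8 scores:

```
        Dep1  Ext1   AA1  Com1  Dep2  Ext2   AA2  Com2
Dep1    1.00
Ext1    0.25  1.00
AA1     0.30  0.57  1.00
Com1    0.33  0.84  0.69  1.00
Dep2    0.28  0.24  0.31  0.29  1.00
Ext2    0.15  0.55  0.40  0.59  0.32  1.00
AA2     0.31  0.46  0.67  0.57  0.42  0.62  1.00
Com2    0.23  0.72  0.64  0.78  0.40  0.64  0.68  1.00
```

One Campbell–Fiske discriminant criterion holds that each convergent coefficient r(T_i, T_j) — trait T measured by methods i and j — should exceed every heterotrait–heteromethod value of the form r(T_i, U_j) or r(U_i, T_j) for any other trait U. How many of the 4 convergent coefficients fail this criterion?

2

Checking each validity diagonal entry against its comparison values:
Dep (methods 1·2): 0.28 vs {0.15, 0.24, 0.31, 0.31, 0.23, 0.29} → fail.
Ext (methods 1·2): 0.55 vs {0.24, 0.15, 0.46, 0.40, 0.72, 0.59} → fail.
AA (methods 1·2): 0.67 vs {0.31, 0.31, 0.40, 0.46, 0.64, 0.57} → pass.
Com (methods 1·2): 0.78 vs {0.29, 0.23, 0.59, 0.72, 0.57, 0.64} → pass.
2 of 4 fail.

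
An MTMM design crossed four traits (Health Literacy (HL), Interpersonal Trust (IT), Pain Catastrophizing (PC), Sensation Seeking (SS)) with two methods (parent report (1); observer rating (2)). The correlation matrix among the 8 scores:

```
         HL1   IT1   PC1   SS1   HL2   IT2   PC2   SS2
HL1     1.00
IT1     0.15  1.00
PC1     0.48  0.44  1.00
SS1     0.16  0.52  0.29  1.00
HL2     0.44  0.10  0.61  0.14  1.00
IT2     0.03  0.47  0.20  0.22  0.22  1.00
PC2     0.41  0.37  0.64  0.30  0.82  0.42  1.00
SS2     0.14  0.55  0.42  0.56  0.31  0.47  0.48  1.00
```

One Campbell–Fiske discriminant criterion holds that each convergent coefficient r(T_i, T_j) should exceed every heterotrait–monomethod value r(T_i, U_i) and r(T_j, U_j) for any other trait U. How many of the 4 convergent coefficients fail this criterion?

3

Each convergent coefficient versus the relevant comparison correlations:
HL (methods 1·2): 0.44 vs {0.15, 0.22, 0.48, 0.82, 0.16, 0.31} → fail.
IT (methods 1·2): 0.47 vs {0.15, 0.22, 0.44, 0.42, 0.52, 0.47} → fail.
PC (methods 1·2): 0.64 vs {0.48, 0.82, 0.44, 0.42, 0.29, 0.48} → fail.
SS (methods 1·2): 0.56 vs {0.16, 0.31, 0.52, 0.47, 0.29, 0.48} → pass.
3 of 4 fail.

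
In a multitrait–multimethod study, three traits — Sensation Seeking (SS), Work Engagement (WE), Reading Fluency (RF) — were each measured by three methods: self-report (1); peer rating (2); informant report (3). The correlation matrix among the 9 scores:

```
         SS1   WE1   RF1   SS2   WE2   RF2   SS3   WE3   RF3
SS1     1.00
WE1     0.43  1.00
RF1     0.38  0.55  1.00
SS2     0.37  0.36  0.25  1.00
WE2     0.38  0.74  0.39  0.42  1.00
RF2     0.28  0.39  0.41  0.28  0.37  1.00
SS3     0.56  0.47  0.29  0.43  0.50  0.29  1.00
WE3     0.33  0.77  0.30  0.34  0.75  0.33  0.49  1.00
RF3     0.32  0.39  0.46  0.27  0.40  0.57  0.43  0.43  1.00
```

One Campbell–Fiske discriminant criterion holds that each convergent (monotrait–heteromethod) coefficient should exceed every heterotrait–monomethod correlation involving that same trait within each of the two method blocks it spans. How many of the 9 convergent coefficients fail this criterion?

Convergent coefficients and their comparison sets:
SS (methods 1·2): 0.37 vs {0.43, 0.42, 0.38, 0.28} → fail.
SS (methods 1·3): 0.56 vs {0.43, 0.49, 0.38, 0.43} → pass.
SS (methods 2·3): 0.43 vs {0.42, 0.49, 0.28, 0.43} → fail.
WE (methods 1·2): 0.74 vs {0.43, 0.42, 0.55, 0.37} → pass.
WE (methods 1·3): 0.77 vs {0.43, 0.49, 0.55, 0.43} → pass.
WE (methods 2·3): 0.75 vs {0.42, 0.49, 0.37, 0.43} → pass.
RF (methods 1·2): 0.41 vs {0.38, 0.28, 0.55, 0.37} → fail.
RF (methods 1·3): 0.46 vs {0.38, 0.43, 0.55, 0.43} → fail.
RF (methods 2·3): 0.57 vs {0.28, 0.43, 0.37, 0.43} → pass.
4 of 9 fail.

4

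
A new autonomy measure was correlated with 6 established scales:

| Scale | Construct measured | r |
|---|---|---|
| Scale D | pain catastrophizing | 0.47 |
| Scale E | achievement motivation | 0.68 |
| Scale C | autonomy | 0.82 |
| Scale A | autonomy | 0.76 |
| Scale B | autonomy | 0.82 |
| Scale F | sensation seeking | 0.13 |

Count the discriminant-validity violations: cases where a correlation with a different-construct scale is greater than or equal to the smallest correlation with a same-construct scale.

0

Convergent (same construct = autonomy): Scale C, Scale A, Scale B.
Smallest convergent = 0.76. Discriminant values: 0.47, 0.68, 0.13; count ≥ 0.76 → 0.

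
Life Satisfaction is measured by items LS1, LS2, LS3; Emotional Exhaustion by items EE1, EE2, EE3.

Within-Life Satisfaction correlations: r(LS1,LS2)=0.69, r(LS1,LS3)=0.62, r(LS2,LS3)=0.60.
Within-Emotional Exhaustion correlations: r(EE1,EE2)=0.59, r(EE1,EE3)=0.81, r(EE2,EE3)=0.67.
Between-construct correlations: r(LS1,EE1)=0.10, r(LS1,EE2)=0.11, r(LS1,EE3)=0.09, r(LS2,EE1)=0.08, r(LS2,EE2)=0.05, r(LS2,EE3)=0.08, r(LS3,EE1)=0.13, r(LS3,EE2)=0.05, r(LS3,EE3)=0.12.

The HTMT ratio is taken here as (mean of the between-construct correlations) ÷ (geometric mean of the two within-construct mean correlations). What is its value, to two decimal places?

Mean heterotrait r = 0.81/9 = 0.0900.
Mean within-LS = 1.91/3 = 0.6367; mean within-EE = 2.07/3 = 0.6900.
Geometric mean = √(0.6367 × 0.6900) = 0.6628.
HTMT = 0.0900 / 0.6628 = 0.14.

0.14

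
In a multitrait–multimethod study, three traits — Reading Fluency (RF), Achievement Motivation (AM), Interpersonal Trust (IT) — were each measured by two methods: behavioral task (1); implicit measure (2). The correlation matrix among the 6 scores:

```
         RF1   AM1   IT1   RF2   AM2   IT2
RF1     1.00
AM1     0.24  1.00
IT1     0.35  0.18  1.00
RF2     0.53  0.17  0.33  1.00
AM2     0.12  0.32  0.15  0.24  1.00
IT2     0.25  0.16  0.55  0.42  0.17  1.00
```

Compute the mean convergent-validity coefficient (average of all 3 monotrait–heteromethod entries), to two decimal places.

0.47

Convergent values: 0.53, 0.32, 0.55; mean = 1.40/3 = 0.47.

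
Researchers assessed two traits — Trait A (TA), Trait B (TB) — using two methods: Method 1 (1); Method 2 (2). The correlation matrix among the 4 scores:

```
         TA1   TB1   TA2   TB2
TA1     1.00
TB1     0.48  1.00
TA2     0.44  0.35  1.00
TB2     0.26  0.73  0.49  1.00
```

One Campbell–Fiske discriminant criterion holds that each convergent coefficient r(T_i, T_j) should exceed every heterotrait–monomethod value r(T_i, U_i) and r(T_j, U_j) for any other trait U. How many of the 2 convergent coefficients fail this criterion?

1

Convergent coefficients and their comparison sets:
TA (methods 1·2): 0.44 vs {0.48, 0.49} → fail.
TB (methods 1·2): 0.73 vs {0.48, 0.49} → pass.
1 of 2 fail.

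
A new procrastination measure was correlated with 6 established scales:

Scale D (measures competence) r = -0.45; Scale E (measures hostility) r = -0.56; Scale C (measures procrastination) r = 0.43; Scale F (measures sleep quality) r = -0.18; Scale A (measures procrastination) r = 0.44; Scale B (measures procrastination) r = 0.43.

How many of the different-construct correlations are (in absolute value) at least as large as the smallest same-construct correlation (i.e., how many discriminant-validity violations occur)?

2

Convergent (same construct = procrastination): Scale C, Scale A, Scale B.
Smallest convergent = 0.43. Discriminant |r|: 0.45, 0.56, 0.18; count ≥ 0.43 → 2.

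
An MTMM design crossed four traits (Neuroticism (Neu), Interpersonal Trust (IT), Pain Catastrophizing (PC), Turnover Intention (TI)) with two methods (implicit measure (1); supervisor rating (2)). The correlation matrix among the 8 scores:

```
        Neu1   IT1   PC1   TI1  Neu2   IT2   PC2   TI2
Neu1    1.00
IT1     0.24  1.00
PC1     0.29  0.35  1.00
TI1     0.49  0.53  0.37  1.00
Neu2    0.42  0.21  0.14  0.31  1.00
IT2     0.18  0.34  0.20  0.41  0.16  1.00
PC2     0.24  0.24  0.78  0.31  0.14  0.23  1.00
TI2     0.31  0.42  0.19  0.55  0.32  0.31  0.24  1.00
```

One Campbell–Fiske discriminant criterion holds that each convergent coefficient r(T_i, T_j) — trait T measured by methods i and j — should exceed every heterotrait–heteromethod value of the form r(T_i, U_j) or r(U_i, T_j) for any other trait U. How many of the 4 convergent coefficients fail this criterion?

Convergent coefficients and their comparison sets:
Neu (methods 1·2): 0.42 vs {0.18, 0.21, 0.24, 0.14, 0.31, 0.31} → pass.
IT (methods 1·2): 0.34 vs {0.21, 0.18, 0.24, 0.20, 0.42, 0.41} → fail.
PC (methods 1·2): 0.78 vs {0.14, 0.24, 0.20, 0.24, 0.19, 0.31} → pass.
TI (methods 1·2): 0.55 vs {0.31, 0.31, 0.41, 0.42, 0.31, 0.19} → pass.
1 of 4 fail.

1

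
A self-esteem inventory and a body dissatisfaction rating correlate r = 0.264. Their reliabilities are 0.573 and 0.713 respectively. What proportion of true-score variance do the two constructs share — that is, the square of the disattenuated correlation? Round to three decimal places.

Disattenuated r = 0.264 / √(0.573 × 0.713) = 0.264 / 0.6392 = 0.4130.
Shared true-score variance = 0.4130² = 0.1706 ≈ 0.171.

0.171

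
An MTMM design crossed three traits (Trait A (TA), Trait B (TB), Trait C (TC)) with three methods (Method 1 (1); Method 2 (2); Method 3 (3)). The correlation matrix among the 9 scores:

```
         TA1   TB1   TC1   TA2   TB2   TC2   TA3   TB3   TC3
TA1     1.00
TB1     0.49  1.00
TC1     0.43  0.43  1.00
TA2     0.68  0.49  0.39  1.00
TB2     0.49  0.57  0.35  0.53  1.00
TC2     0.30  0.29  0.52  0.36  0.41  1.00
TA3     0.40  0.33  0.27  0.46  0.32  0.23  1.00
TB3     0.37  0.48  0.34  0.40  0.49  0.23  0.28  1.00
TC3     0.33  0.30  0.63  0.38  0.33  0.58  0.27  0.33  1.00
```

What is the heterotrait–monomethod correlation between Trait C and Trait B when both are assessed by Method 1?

Different traits, same method: r(TC1, TB1) = 0.43.

0.43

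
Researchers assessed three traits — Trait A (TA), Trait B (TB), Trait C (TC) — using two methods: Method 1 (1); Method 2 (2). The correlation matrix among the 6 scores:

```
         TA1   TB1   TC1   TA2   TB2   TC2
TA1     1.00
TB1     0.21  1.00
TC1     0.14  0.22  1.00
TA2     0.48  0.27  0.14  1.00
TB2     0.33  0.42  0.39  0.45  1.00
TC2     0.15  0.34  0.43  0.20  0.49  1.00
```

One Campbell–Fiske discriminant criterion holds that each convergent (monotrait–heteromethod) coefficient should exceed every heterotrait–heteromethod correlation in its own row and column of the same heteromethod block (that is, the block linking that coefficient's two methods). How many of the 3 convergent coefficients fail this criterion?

0

Convergent coefficients and their comparison sets:
TA (methods 1·2): 0.48 vs {0.33, 0.27, 0.15, 0.14} → pass.
TB (methods 1·2): 0.42 vs {0.27, 0.33, 0.34, 0.39} → pass.
TC (methods 1·2): 0.43 vs {0.14, 0.15, 0.39, 0.34} → pass.
0 of 3 fail.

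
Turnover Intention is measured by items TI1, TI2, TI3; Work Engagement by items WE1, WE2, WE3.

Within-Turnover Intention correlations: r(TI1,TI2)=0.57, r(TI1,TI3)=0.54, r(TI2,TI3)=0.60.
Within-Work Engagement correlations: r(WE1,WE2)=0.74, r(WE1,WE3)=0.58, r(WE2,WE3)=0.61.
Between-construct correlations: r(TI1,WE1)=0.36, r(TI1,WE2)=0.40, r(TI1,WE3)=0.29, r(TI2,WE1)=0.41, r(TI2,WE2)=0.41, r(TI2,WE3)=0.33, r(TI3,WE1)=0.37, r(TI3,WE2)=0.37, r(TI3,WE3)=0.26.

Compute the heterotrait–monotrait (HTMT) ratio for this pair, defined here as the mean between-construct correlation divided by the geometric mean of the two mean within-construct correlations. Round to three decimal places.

Mean heterotrait r = 3.20/9 = 0.3556.
Mean within-TI = 1.71/3 = 0.5700; mean within-WE = 1.93/3 = 0.6433.
Geometric mean = √(0.5700 × 0.6433) = 0.6055.
HTMT = 0.3556 / 0.6055 = 0.587.

0.587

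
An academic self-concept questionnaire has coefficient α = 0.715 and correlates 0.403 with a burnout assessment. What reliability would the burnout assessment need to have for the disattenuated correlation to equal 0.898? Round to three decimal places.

0.282

r_true = r_obs / √(r_xx · r_yy) ⇒ 0.898 = 0.403 / √(0.715 · r_yy).
√(0.715 · r_yy) = 0.403 / 0.898 = 0.4488; 0.715 · r_yy = 0.2014; r_yy = 0.2014 / 0.715 ≈ 0.282.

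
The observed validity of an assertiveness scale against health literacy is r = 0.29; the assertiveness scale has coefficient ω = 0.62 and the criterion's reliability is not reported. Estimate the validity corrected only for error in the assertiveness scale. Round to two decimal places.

Single correction: r_c = r_obs / √r_xx = 0.29 / √0.62 = 0.29 / 0.7874 ≈ 0.37.

0.37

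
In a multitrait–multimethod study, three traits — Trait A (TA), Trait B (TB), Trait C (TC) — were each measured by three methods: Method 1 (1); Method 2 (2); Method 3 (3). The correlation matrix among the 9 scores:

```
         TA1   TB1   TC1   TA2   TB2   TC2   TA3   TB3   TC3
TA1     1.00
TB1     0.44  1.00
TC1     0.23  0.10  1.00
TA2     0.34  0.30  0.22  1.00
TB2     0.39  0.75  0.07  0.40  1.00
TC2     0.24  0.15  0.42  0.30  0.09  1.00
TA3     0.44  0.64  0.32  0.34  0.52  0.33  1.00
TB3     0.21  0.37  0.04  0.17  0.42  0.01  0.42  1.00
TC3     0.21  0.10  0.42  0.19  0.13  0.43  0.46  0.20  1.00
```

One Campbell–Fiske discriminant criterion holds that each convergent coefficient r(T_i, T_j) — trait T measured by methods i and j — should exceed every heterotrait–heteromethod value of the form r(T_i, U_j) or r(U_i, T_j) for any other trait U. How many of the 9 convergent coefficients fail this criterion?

5

Convergent coefficients and their comparison sets:
TA (methods 1·2): 0.34 vs {0.39, 0.30, 0.24, 0.22} → fail.
TA (methods 1·3): 0.44 vs {0.21, 0.64, 0.21, 0.32} → fail.
TA (methods 2·3): 0.34 vs {0.17, 0.52, 0.19, 0.33} → fail.
TB (methods 1·2): 0.75 vs {0.30, 0.39, 0.15, 0.07} → pass.
TB (methods 1·3): 0.37 vs {0.64, 0.21, 0.10, 0.04} → fail.
TB (methods 2·3): 0.42 vs {0.52, 0.17, 0.13, 0.01} → fail.
TC (methods 1·2): 0.42 vs {0.22, 0.24, 0.07, 0.15} → pass.
TC (methods 1·3): 0.42 vs {0.32, 0.21, 0.04, 0.10} → pass.
TC (methods 2·3): 0.43 vs {0.33, 0.19, 0.01, 0.13} → pass.
5 of 9 fail.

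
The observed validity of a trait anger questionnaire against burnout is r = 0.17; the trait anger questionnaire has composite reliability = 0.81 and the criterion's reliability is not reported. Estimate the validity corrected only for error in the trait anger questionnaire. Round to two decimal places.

0.19

Single correction: r_c = r_obs / √r_xx = 0.17 / √0.81 = 0.17 / 0.9000 ≈ 0.19.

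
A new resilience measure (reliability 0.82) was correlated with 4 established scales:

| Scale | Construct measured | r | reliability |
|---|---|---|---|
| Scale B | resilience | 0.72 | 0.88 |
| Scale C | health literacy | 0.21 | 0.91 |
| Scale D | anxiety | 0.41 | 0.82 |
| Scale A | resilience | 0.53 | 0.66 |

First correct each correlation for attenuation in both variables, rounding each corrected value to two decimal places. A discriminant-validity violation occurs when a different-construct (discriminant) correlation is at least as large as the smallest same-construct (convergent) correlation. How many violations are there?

Disattenuated r (r / √(r_scale · r_new)):
  Scale B (conv): 0.72 / √(0.88·0.82) = 0.85
  Scale C (disc): 0.21 / √(0.91·0.82) = 0.24
  Scale D (disc): 0.41 / √(0.82·0.82) = 0.50
  Scale A (conv): 0.53 / √(0.66·0.82) = 0.72
Smallest convergent = 0.72. Discriminant values: 0.24, 0.50; count ≥ 0.72 → 0.

0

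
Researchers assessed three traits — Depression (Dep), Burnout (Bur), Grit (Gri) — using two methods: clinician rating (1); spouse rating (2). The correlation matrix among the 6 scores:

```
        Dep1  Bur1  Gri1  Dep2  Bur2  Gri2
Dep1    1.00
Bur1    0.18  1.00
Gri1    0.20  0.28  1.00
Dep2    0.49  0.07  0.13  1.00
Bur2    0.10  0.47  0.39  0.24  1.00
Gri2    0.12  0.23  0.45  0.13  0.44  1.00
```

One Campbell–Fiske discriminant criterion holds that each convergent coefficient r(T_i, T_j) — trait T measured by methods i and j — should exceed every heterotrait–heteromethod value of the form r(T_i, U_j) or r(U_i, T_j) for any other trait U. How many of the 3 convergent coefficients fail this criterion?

0

Each convergent coefficient versus the relevant comparison correlations:
Dep (methods 1·2): 0.49 vs {0.10, 0.07, 0.12, 0.13} → pass.
Bur (methods 1·2): 0.47 vs {0.07, 0.10, 0.23, 0.39} → pass.
Gri (methods 1·2): 0.45 vs {0.13, 0.12, 0.39, 0.23} → pass.
0 of 3 fail.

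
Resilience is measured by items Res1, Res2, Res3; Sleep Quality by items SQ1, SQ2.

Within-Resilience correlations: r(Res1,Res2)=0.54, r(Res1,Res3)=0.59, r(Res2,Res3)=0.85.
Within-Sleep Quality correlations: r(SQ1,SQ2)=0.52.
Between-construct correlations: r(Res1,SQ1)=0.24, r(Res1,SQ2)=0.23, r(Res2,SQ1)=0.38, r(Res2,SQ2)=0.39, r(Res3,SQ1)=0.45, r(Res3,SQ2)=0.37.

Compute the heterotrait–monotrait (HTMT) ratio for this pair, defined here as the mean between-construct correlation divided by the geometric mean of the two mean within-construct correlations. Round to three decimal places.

0.586

Between-construct mean = 2.06/6 = 0.3433.
Mean within-Res = 1.98/3 = 0.6600; mean within-SQ = 0.52/1 = 0.5200.
Geometric mean = √(0.6600 × 0.5200) = 0.5858.
HTMT = 0.3433 / 0.5858 = 0.586.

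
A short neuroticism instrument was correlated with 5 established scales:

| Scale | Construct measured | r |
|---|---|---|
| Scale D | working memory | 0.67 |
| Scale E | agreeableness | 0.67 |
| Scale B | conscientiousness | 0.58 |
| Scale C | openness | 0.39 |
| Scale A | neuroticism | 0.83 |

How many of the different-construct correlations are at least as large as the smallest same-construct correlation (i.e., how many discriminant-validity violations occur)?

0

Convergent (same construct = neuroticism): Scale A.
Smallest convergent = 0.83. Discriminant values: 0.67, 0.67, 0.58, 0.39; count ≥ 0.83 → 0.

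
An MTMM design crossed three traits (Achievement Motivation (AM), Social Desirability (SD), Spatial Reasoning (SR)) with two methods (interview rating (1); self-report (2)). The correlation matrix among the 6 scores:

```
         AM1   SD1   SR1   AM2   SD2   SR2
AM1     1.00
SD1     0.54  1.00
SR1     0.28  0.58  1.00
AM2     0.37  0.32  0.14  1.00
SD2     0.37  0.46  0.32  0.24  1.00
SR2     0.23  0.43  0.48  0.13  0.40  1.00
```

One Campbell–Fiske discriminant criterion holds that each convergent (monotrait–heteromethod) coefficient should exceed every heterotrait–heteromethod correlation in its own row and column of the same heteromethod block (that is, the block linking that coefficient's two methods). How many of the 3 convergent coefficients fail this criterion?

Convergent coefficients and their comparison sets:
AM (methods 1·2): 0.37 vs {0.37, 0.32, 0.23, 0.14} → fail.
SD (methods 1·2): 0.46 vs {0.32, 0.37, 0.43, 0.32} → pass.
SR (methods 1·2): 0.48 vs {0.14, 0.23, 0.32, 0.43} → pass.
1 of 3 fail.

1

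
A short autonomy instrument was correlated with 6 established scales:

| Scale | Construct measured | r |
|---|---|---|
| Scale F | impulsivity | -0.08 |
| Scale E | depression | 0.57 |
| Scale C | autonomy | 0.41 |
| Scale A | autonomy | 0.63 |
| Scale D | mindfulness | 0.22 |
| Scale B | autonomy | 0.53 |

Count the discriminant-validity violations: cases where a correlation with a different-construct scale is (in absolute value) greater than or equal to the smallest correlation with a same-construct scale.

1

Convergent (same construct = autonomy): Scale C, Scale A, Scale B.
Smallest convergent = 0.41. Discriminant |r|: 0.08, 0.57, 0.22; count ≥ 0.41 → 1.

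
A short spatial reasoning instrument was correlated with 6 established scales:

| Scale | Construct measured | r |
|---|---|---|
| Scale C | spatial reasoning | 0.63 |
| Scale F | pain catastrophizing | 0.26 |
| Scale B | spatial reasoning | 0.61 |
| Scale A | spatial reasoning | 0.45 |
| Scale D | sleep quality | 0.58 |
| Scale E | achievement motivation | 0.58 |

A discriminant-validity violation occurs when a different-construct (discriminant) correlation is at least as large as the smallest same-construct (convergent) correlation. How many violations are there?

2

Convergent (same construct = spatial reasoning): Scale C, Scale B, Scale A.
Smallest convergent = 0.45. Discriminant values: 0.26, 0.58, 0.58; count ≥ 0.45 → 2.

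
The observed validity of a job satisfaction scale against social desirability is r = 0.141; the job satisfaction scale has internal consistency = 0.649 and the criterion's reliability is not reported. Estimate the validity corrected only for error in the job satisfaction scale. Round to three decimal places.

0.175

Single correction: r_c = r_obs / √r_xx = 0.141 / √0.649 = 0.141 / 0.8056 ≈ 0.175.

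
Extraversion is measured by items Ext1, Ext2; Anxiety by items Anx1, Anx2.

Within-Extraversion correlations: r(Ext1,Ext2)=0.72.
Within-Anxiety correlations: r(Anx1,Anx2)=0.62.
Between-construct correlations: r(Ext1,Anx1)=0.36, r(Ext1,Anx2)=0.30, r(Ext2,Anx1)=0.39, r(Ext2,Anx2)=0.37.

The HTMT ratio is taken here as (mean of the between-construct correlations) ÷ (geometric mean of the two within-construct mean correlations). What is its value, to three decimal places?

Mean between = 1.42/4 = 0.3550.
Mean within-Ext = 0.72/1 = 0.7200; mean within-Anx = 0.62/1 = 0.6200.
Geometric mean = √(0.7200 × 0.6200) = 0.6681.
HTMT = 0.3550 / 0.6681 = 0.531.

0.531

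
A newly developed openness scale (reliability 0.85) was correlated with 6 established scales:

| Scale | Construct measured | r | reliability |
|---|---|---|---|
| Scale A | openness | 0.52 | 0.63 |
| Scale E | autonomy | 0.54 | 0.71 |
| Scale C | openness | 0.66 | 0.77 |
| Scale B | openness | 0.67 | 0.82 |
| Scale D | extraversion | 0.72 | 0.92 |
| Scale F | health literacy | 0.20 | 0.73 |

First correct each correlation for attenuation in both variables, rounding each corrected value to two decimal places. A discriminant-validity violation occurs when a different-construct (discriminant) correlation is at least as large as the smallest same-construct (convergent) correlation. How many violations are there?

1

Disattenuated r (r / √(r_scale · r_new)):
  Scale A (conv): 0.52 / √(0.63·0.85) = 0.71
  Scale E (disc): 0.54 / √(0.71·0.85) = 0.70
  Scale C (conv): 0.66 / √(0.77·0.85) = 0.82
  Scale B (conv): 0.67 / √(0.82·0.85) = 0.80
  Scale D (disc): 0.72 / √(0.92·0.85) = 0.81
  Scale F (disc): 0.20 / √(0.73·0.85) = 0.25
Smallest convergent = 0.71. Discriminant values: 0.70, 0.81, 0.25; count ≥ 0.71 → 1.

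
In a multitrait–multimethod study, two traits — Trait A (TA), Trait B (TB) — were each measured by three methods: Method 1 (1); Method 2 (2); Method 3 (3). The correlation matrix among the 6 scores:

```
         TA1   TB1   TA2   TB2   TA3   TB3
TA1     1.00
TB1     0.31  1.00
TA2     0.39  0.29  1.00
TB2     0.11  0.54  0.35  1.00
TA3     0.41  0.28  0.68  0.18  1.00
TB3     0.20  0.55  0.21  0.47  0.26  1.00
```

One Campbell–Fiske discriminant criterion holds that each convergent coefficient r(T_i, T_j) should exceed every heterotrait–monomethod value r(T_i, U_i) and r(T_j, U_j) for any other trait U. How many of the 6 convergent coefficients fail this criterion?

Convergent coefficients and their comparison sets:
TA (methods 1·2): 0.39 vs {0.31, 0.35} → pass.
TA (methods 1·3): 0.41 vs {0.31, 0.26} → pass.
TA (methods 2·3): 0.68 vs {0.35, 0.26} → pass.
TB (methods 1·2): 0.54 vs {0.31, 0.35} → pass.
TB (methods 1·3): 0.55 vs {0.31, 0.26} → pass.
TB (methods 2·3): 0.47 vs {0.35, 0.26} → pass.
0 of 6 fail.

0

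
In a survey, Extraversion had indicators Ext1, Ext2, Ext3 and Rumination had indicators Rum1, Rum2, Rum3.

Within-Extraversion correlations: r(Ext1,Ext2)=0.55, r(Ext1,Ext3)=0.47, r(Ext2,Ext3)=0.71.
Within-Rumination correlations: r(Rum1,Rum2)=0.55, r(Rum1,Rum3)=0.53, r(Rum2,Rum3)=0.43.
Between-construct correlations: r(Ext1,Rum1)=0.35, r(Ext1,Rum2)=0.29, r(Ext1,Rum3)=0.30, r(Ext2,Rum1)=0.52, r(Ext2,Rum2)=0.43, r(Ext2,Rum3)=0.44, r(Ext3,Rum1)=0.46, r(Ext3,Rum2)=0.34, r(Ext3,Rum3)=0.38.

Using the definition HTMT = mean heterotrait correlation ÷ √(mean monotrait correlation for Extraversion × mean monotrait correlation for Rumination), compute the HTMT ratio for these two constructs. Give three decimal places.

0.724

Between-construct mean = 3.51/9 = 0.3900.
Mean within-Ext = 1.73/3 = 0.5767; mean within-Rum = 1.51/3 = 0.5033.
Geometric mean = √(0.5767 × 0.5033) = 0.5388.
HTMT = 0.3900 / 0.5388 = 0.724.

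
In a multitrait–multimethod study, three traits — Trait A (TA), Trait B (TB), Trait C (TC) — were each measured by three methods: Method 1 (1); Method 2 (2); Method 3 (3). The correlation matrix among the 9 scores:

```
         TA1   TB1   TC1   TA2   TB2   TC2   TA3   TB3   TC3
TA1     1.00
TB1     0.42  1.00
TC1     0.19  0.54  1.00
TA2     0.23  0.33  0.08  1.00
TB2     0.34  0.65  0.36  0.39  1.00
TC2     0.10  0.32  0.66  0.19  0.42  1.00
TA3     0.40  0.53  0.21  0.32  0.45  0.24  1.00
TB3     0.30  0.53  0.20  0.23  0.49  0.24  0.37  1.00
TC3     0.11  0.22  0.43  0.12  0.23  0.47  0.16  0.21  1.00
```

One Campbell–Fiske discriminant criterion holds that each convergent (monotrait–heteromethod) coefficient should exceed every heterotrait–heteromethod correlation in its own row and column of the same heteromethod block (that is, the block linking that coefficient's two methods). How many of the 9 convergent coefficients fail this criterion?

4

Checking each validity diagonal entry against its comparison values:
TA (methods 1·2): 0.23 vs {0.34, 0.33, 0.10, 0.08} → fail.
TA (methods 1·3): 0.40 vs {0.30, 0.53, 0.11, 0.21} → fail.
TA (methods 2·3): 0.32 vs {0.23, 0.45, 0.12, 0.24} → fail.
TB (methods 1·2): 0.65 vs {0.33, 0.34, 0.32, 0.36} → pass.
TB (methods 1·3): 0.53 vs {0.53, 0.30, 0.22, 0.20} → fail.
TB (methods 2·3): 0.49 vs {0.45, 0.23, 0.23, 0.24} → pass.
TC (methods 1·2): 0.66 vs {0.08, 0.10, 0.36, 0.32} → pass.
TC (methods 1·3): 0.43 vs {0.21, 0.11, 0.20, 0.22} → pass.
TC (methods 2·3): 0.47 vs {0.24, 0.12, 0.24, 0.23} → pass.
4 of 9 fail.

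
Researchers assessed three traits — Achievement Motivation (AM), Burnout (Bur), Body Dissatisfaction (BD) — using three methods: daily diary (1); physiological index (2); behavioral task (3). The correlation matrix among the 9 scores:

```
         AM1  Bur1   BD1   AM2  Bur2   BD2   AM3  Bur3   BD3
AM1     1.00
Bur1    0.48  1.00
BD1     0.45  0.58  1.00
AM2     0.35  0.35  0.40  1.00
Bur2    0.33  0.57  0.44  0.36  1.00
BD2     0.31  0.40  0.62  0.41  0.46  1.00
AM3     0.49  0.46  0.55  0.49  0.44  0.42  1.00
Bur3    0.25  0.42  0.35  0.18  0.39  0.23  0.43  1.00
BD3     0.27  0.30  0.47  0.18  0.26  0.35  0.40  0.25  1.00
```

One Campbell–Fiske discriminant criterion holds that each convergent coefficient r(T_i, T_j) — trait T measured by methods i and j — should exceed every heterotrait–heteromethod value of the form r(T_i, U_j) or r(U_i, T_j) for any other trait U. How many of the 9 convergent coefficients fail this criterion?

6

Convergent coefficients and their comparison sets:
AM (methods 1·2): 0.35 vs {0.33, 0.35, 0.31, 0.40} → fail.
AM (methods 1·3): 0.49 vs {0.25, 0.46, 0.27, 0.55} → fail.
AM (methods 2·3): 0.49 vs {0.18, 0.44, 0.18, 0.42} → pass.
Bur (methods 1·2): 0.57 vs {0.35, 0.33, 0.40, 0.44} → pass.
Bur (methods 1·3): 0.42 vs {0.46, 0.25, 0.30, 0.35} → fail.
Bur (methods 2·3): 0.39 vs {0.44, 0.18, 0.26, 0.23} → fail.
BD (methods 1·2): 0.62 vs {0.40, 0.31, 0.44, 0.40} → pass.
BD (methods 1·3): 0.47 vs {0.55, 0.27, 0.35, 0.30} → fail.
BD (methods 2·3): 0.35 vs {0.42, 0.18, 0.23, 0.26} → fail.
6 of 9 fail.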